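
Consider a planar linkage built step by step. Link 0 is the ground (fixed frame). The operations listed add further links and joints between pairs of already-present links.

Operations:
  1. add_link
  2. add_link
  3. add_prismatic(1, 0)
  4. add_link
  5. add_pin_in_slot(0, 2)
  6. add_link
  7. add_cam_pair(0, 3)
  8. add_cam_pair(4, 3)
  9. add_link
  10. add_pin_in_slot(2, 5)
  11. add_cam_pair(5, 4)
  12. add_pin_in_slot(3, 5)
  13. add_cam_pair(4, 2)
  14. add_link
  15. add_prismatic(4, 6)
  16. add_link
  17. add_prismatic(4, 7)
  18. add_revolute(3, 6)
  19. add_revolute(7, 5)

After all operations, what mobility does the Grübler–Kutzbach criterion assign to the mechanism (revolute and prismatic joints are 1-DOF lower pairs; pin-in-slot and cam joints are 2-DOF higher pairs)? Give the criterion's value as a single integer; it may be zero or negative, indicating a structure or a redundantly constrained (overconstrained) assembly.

M = 4

(L,J1,J2)=(1,0,0); link0 fixed
link1: (2,0,0)
link2: (3,0,0)
P 1-0 [J1]: (3,1,0)
link3: (4,1,0)
PS 0-2 [J2]: (4,1,1)
link4: (5,1,1)
C 0-3 [J2]: (5,1,2)
C 4-3 [J2]: (5,1,3)
link5: (6,1,3)
PS 2-5 [J2]: (6,1,4)
C 5-4 [J2]: (6,1,5)
PS 3-5 [J2]: (6,1,6)
C 4-2 [J2]: (6,1,7)
link6: (7,1,7)
P 4-6 [J1]: (7,2,7)
link7: (8,2,7)
P 4-7 [J1]: (8,3,7)
R 3-6 [J1]: (8,4,7)
R 7-5 [J1]: (8,5,7)
Grübler: 3·7 − 2·5 − 7 = 4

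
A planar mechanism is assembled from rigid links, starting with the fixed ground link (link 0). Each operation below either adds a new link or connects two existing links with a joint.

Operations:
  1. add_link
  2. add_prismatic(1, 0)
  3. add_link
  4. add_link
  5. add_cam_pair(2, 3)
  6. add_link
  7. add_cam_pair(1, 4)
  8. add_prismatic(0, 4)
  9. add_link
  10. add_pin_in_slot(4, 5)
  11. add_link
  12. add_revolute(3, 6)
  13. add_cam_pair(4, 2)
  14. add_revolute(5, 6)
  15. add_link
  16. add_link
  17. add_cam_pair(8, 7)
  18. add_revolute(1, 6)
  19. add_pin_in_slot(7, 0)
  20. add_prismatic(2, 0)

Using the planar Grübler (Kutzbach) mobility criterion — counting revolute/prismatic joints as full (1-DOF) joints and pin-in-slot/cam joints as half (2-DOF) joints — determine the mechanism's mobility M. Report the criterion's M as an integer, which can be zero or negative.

link 0 = ground. State L|J1|J2 = 1|0|0
+link1  2|0|0
P(1,0) f=1→J1  2|1|0
+link2  3|1|0
+link3  4|1|0
C(2,3) f=2→J2  4|1|1
+link4  5|1|1
C(1,4) f=2→J2  5|1|2
P(0,4) f=1→J1  5|2|2
+link5  6|2|2
PS(4,5) f=2→J2  6|2|3
+link6  7|2|3
R(3,6) f=1→J1  7|3|3
C(4,2) f=2→J2  7|3|4
R(5,6) f=1→J1  7|4|4
+link7  8|4|4
+link8  9|4|4
C(8,7) f=2→J2  9|4|5
R(1,6) f=1→J1  9|5|5
PS(7,0) f=2→J2  9|5|6
P(2,0) f=1→J1  9|6|6
M = 3(9−1)−2·6−6 = 24−12−6 = 6

M = 6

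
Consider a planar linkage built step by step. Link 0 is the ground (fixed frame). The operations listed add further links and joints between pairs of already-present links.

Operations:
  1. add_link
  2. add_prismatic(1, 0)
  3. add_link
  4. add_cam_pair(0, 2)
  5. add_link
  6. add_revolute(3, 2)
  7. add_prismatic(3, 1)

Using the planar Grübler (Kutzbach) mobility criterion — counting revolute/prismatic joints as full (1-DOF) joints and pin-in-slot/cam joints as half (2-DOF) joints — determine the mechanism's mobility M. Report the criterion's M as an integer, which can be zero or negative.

link 0 = ground. State L|J1|J2 = 1|0|0
+link1  2|0|0
P(1,0) f=1→J1  2|1|0
+link2  3|1|0
C(0,2) f=2→J2  3|1|1
+link3  4|1|1
R(3,2) f=1→J1  4|2|1
P(3,1) f=1→J1  4|3|1
M = 3(4−1)−2·3−1 = 9−6−1 = 2

M = 2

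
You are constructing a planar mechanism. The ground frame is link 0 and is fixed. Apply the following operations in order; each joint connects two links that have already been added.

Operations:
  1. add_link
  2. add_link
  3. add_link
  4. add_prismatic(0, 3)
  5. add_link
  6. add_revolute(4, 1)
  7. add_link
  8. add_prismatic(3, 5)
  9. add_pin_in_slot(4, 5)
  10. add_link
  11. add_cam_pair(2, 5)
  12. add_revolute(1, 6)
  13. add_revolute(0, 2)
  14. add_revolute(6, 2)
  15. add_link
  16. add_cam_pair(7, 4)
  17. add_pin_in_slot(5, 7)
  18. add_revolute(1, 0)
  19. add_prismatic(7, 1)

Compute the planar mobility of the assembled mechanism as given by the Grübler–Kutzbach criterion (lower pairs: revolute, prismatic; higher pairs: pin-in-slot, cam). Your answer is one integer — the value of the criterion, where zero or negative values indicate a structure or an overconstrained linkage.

M = 1

ground; <1,0,0>
#1 <2,0,0>
#2 <3,0,0>
#3 <4,0,0>
P:0↔3 J1 <4,1,0>
#4 <5,1,0>
R:4↔1 J1 <5,2,0>
#5 <6,2,0>
P:3↔5 J1 <6,3,0>
PS:4↔5 J2 <6,3,1>
#6 <7,3,1>
C:2↔5 J2 <7,3,2>
R:1↔6 J1 <7,4,2>
R:0↔2 J1 <7,5,2>
R:6↔2 J1 <7,6,2>
#7 <8,6,2>
C:7↔4 J2 <8,6,3>
PS:5↔7 J2 <8,6,4>
R:1↔0 J1 <8,7,4>
P:7↔1 J1 <8,8,4>
3×7 − 2×8 − 1×4 = 1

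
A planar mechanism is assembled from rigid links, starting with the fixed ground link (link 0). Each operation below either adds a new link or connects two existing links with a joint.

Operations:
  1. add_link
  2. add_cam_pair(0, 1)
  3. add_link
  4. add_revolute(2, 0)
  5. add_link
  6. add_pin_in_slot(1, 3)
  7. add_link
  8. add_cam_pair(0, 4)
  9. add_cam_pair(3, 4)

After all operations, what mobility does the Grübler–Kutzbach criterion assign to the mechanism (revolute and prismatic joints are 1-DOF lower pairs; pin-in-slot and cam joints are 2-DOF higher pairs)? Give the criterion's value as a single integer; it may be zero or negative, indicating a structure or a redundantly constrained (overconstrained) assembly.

link 0 = ground. State L|J1|J2 = 1|0|0
+link1  2|0|0
C(0,1) f=2→J2  2|0|1
+link2  3|0|1
R(2,0) f=1→J1  3|1|1
+link3  4|1|1
PS(1,3) f=2→J2  4|1|2
+link4  5|1|2
C(0,4) f=2→J2  5|1|3
C(3,4) f=2→J2  5|1|4
M = 3(5−1)−2·1−4 = 12−2−4 = 6

M = 6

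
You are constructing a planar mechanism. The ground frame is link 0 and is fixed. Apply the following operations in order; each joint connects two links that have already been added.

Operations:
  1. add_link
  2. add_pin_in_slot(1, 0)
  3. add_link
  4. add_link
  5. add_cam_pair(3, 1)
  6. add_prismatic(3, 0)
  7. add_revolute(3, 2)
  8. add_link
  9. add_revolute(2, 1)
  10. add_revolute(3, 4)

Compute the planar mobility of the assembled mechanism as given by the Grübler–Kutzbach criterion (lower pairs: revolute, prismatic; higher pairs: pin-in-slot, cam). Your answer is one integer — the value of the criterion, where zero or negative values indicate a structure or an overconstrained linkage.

[1;0;0] (link 0 is ground)
L+ [2;0;0]
PS(1,0)∈J2 [2;0;1]
L+ [3;0;1]
L+ [4;0;1]
C(3,1)∈J2 [4;0;2]
P(3,0)∈J1 [4;1;2]
R(3,2)∈J1 [4;2;2]
L+ [5;2;2]
R(2,1)∈J1 [5;3;2]
R(3,4)∈J1 [5;4;2]
mobility = 12 − 8 − 2 = 2

M = 2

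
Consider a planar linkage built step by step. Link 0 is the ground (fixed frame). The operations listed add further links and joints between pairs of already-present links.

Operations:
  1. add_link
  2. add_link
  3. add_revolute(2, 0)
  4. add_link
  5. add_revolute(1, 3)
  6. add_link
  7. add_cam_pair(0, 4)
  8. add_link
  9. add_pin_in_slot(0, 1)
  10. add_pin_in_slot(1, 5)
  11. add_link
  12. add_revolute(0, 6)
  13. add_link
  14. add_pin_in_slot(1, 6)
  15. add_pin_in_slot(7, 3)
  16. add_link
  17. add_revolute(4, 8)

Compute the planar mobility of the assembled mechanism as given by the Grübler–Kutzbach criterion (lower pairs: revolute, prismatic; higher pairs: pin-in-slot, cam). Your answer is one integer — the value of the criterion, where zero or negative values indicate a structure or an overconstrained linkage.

M = 11

link 0 = ground. State L|J1|J2 = 1|0|0
+link1  2|0|0
+link2  3|0|0
R(2,0) f=1→J1  3|1|0
+link3  4|1|0
R(1,3) f=1→J1  4|2|0
+link4  5|2|0
C(0,4) f=2→J2  5|2|1
+link5  6|2|1
PS(0,1) f=2→J2  6|2|2
PS(1,5) f=2→J2  6|2|3
+link6  7|2|3
R(0,6) f=1→J1  7|3|3
+link7  8|3|3
PS(1,6) f=2→J2  8|3|4
PS(7,3) f=2→J2  8|3|5
+link8  9|3|5
R(4,8) f=1→J1  9|4|5
M = 3(9−1)−2·4−5 = 24−8−5 = 11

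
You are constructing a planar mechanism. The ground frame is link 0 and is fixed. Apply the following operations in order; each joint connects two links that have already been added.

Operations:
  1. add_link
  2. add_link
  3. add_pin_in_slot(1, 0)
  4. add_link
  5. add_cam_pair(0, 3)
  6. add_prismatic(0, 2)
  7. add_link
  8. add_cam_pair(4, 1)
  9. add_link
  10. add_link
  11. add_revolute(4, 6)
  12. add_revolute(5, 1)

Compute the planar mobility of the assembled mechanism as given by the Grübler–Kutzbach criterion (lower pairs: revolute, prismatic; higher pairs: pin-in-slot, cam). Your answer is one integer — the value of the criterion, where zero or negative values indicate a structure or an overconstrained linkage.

M = 9

(L,J1,J2)=(1,0,0); link0 fixed
link1: (2,0,0)
link2: (3,0,0)
PS 1-0 [J2]: (3,0,1)
link3: (4,0,1)
C 0-3 [J2]: (4,0,2)
P 0-2 [J1]: (4,1,2)
link4: (5,1,2)
C 4-1 [J2]: (5,1,3)
link5: (6,1,3)
link6: (7,1,3)
R 4-6 [J1]: (7,2,3)
R 5-1 [J1]: (7,3,3)
Grübler: 3·6 − 2·3 − 3 = 9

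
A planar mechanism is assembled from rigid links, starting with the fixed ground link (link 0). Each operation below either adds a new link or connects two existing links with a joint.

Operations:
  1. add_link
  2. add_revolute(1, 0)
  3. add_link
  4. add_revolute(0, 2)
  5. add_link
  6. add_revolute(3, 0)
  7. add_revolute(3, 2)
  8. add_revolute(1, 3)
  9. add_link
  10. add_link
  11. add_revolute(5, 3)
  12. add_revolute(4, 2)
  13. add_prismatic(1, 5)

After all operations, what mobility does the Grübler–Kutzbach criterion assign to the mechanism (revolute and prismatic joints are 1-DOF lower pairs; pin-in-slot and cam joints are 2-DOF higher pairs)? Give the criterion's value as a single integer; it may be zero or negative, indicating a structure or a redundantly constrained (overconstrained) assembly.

L=1 J1=0 J2=0
add link → L=2 J1=0 J2=0
R@1,0 dof=1 J1 → L=2 J1=1 J2=0
add link → L=3 J1=1 J2=0
R@0,2 dof=1 J1 → L=3 J1=2 J2=0
add link → L=4 J1=2 J2=0
R@3,0 dof=1 J1 → L=4 J1=3 J2=0
R@3,2 dof=1 J1 → L=4 J1=4 J2=0
R@1,3 dof=1 J1 → L=4 J1=5 J2=0
add link → L=5 J1=5 J2=0
add link → L=6 J1=5 J2=0
R@5,3 dof=1 J1 → L=6 J1=6 J2=0
R@4,2 dof=1 J1 → L=6 J1=7 J2=0
P@1,5 dof=1 J1 → L=6 J1=8 J2=0
M=3(L−1)−2J1−J2=3·5−2·8−0=-1

M = -1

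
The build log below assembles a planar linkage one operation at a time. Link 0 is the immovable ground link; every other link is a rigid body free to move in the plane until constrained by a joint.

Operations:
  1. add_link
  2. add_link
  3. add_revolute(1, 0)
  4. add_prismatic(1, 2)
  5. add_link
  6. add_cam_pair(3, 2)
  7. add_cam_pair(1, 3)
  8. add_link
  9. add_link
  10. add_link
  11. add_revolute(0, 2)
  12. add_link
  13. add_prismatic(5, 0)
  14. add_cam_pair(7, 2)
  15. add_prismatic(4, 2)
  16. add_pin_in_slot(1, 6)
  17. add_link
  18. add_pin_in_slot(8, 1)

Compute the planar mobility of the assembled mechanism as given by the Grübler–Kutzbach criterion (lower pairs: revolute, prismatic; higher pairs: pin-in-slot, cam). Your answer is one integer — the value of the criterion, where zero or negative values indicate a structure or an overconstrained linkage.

link 0 = ground. State L|J1|J2 = 1|0|0
+link1  2|0|0
+link2  3|0|0
R(1,0) f=1→J1  3|1|0
P(1,2) f=1→J1  3|2|0
+link3  4|2|0
C(3,2) f=2→J2  4|2|1
C(1,3) f=2→J2  4|2|2
+link4  5|2|2
+link5  6|2|2
+link6  7|2|2
R(0,2) f=1→J1  7|3|2
+link7  8|3|2
P(5,0) f=1→J1  8|4|2
C(7,2) f=2→J2  8|4|3
P(4,2) f=1→J1  8|5|3
PS(1,6) f=2→J2  8|5|4
+link8  9|5|4
PS(8,1) f=2→J2  9|5|5
M = 3(9−1)−2·5−5 = 24−10−5 = 9

M = 9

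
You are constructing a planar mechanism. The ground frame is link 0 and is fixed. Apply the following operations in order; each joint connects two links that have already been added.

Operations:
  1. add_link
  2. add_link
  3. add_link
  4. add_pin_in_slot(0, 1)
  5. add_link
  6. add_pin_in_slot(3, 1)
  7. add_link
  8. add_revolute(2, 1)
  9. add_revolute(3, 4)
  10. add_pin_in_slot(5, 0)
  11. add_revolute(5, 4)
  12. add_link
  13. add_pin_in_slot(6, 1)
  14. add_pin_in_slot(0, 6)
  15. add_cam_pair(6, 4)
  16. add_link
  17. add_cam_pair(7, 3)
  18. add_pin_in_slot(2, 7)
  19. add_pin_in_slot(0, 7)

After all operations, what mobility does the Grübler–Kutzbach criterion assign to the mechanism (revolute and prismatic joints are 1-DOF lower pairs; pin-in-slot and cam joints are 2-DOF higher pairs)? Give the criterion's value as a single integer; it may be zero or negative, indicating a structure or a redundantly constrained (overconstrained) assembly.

(L,J1,J2)=(1,0,0); link0 fixed
link1: (2,0,0)
link2: (3,0,0)
link3: (4,0,0)
PS 0-1 [J2]: (4,0,1)
link4: (5,0,1)
PS 3-1 [J2]: (5,0,2)
link5: (6,0,2)
R 2-1 [J1]: (6,1,2)
R 3-4 [J1]: (6,2,2)
PS 5-0 [J2]: (6,2,3)
R 5-4 [J1]: (6,3,3)
link6: (7,3,3)
PS 6-1 [J2]: (7,3,4)
PS 0-6 [J2]: (7,3,5)
C 6-4 [J2]: (7,3,6)
link7: (8,3,6)
C 7-3 [J2]: (8,3,7)
PS 2-7 [J2]: (8,3,8)
PS 0-7 [J2]: (8,3,9)
Grübler: 3·7 − 2·3 − 9 = 6

M = 6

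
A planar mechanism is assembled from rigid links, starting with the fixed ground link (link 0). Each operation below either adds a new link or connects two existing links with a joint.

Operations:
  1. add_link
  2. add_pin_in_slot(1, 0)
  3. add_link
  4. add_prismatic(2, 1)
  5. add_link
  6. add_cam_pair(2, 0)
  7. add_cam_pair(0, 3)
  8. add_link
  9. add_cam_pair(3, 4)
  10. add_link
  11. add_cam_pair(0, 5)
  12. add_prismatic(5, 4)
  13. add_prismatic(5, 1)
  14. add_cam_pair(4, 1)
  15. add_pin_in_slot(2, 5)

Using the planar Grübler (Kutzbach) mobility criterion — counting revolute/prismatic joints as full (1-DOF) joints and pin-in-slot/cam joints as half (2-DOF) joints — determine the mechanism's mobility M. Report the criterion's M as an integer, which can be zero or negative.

M = 2

link 0 = ground. State L|J1|J2 = 1|0|0
+link1  2|0|0
PS(1,0) f=2→J2  2|0|1
+link2  3|0|1
P(2,1) f=1→J1  3|1|1
+link3  4|1|1
C(2,0) f=2→J2  4|1|2
C(0,3) f=2→J2  4|1|3
+link4  5|1|3
C(3,4) f=2→J2  5|1|4
+link5  6|1|4
C(0,5) f=2→J2  6|1|5
P(5,4) f=1→J1  6|2|5
P(5,1) f=1→J1  6|3|5
C(4,1) f=2→J2  6|3|6
PS(2,5) f=2→J2  6|3|7
M = 3(6−1)−2·3−7 = 15−6−7 = 2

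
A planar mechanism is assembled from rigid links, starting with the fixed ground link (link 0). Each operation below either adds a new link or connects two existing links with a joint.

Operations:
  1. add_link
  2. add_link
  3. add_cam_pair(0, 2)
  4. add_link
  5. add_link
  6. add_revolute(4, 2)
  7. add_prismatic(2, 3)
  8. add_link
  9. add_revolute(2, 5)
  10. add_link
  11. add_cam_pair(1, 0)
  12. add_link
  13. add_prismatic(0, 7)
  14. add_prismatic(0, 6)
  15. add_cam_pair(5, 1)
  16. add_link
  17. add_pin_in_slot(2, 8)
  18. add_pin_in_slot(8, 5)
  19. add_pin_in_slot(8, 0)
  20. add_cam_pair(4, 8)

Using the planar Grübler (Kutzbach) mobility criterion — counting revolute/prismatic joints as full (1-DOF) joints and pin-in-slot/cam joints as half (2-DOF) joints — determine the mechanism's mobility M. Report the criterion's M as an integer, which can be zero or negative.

M = 7

ground; <1,0,0>
#1 <2,0,0>
#2 <3,0,0>
C:0↔2 J2 <3,0,1>
#3 <4,0,1>
#4 <5,0,1>
R:4↔2 J1 <5,1,1>
P:2↔3 J1 <5,2,1>
#5 <6,2,1>
R:2↔5 J1 <6,3,1>
#6 <7,3,1>
C:1↔0 J2 <7,3,2>
#7 <8,3,2>
P:0↔7 J1 <8,4,2>
P:0↔6 J1 <8,5,2>
C:5↔1 J2 <8,5,3>
#8 <9,5,3>
PS:2↔8 J2 <9,5,4>
PS:8↔5 J2 <9,5,5>
PS:8↔0 J2 <9,5,6>
C:4↔8 J2 <9,5,7>
3×8 − 2×5 − 1×7 = 7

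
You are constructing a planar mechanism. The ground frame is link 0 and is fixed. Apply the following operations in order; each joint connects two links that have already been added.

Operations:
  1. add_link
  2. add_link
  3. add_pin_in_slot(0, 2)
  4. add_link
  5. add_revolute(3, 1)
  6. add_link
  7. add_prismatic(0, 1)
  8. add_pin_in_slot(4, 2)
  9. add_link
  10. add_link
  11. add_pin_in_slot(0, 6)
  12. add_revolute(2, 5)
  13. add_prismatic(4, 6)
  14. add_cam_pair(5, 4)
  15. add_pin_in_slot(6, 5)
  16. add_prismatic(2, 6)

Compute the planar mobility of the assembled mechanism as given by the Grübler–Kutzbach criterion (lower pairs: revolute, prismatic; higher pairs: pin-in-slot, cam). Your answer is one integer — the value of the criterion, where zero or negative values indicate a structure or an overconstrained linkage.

M = 3

[1;0;0] (link 0 is ground)
L+ [2;0;0]
L+ [3;0;0]
PS(0,2)∈J2 [3;0;1]
L+ [4;0;1]
R(3,1)∈J1 [4;1;1]
L+ [5;1;1]
P(0,1)∈J1 [5;2;1]
PS(4,2)∈J2 [5;2;2]
L+ [6;2;2]
L+ [7;2;2]
PS(0,6)∈J2 [7;2;3]
R(2,5)∈J1 [7;3;3]
P(4,6)∈J1 [7;4;3]
C(5,4)∈J2 [7;4;4]
PS(6,5)∈J2 [7;4;5]
P(2,6)∈J1 [7;5;5]
mobility = 18 − 10 − 5 = 3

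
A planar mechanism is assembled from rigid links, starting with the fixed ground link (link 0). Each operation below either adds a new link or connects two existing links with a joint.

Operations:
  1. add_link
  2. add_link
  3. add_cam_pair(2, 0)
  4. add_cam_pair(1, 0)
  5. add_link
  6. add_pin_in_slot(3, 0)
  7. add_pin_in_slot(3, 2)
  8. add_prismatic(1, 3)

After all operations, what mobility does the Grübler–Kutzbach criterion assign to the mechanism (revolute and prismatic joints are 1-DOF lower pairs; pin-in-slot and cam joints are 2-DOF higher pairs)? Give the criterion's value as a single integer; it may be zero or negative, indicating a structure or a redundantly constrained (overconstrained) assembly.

M = 3

link 0 = ground. State L|J1|J2 = 1|0|0
+link1  2|0|0
+link2  3|0|0
C(2,0) f=2→J2  3|0|1
C(1,0) f=2→J2  3|0|2
+link3  4|0|2
PS(3,0) f=2→J2  4|0|3
PS(3,2) f=2→J2  4|0|4
P(1,3) f=1→J1  4|1|4
M = 3(4−1)−2·1−4 = 9−2−4 = 3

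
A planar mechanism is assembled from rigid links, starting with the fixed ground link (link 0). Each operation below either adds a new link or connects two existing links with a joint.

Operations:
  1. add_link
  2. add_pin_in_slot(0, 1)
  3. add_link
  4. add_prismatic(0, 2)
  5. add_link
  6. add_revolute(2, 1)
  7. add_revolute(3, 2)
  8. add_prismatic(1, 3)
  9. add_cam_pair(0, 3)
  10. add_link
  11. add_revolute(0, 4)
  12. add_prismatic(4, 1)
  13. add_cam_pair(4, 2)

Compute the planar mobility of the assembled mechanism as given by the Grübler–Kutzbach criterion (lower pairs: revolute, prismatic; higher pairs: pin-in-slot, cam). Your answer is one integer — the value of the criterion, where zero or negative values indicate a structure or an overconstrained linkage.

link 0 = ground. State L|J1|J2 = 1|0|0
+link1  2|0|0
PS(0,1) f=2→J2  2|0|1
+link2  3|0|1
P(0,2) f=1→J1  3|1|1
+link3  4|1|1
R(2,1) f=1→J1  4|2|1
R(3,2) f=1→J1  4|3|1
P(1,3) f=1→J1  4|4|1
C(0,3) f=2→J2  4|4|2
+link4  5|4|2
R(0,4) f=1→J1  5|5|2
P(4,1) f=1→J1  5|6|2
C(4,2) f=2→J2  5|6|3
M = 3(5−1)−2·6−3 = 12−12−3 = -3

M = -3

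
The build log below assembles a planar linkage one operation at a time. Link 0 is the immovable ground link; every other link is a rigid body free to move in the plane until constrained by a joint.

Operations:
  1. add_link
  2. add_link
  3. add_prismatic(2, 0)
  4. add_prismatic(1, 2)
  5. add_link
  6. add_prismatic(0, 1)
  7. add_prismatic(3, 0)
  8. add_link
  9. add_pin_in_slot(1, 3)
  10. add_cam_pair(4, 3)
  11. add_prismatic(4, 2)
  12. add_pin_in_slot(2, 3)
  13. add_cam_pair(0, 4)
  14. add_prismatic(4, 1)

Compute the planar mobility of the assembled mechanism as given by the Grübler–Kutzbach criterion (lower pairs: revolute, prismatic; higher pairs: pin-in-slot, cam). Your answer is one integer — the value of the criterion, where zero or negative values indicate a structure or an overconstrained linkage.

L=1 J1=0 J2=0
add link → L=2 J1=0 J2=0
add link → L=3 J1=0 J2=0
P@2,0 dof=1 J1 → L=3 J1=1 J2=0
P@1,2 dof=1 J1 → L=3 J1=2 J2=0
add link → L=4 J1=2 J2=0
P@0,1 dof=1 J1 → L=4 J1=3 J2=0
P@3,0 dof=1 J1 → L=4 J1=4 J2=0
add link → L=5 J1=4 J2=0
PS@1,3 dof=2 J2 → L=5 J1=4 J2=1
C@4,3 dof=2 J2 → L=5 J1=4 J2=2
P@4,2 dof=1 J1 → L=5 J1=5 J2=2
PS@2,3 dof=2 J2 → L=5 J1=5 J2=3
C@0,4 dof=2 J2 → L=5 J1=5 J2=4
P@4,1 dof=1 J1 → L=5 J1=6 J2=4
M=3(L−1)−2J1−J2=3·4−2·6−4=-4

M = -4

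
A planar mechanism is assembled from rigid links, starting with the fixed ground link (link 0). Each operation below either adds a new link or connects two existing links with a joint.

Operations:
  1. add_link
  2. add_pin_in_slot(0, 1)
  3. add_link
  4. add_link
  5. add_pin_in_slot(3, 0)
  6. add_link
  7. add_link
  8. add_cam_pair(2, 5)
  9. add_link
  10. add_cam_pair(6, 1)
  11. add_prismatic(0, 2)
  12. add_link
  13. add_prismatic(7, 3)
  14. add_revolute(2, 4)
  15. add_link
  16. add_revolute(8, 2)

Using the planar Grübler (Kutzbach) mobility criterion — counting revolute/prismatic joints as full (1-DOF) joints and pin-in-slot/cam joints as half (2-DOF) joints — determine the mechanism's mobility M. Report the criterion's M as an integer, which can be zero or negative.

L=1 J1=0 J2=0
add link → L=2 J1=0 J2=0
PS@0,1 dof=2 J2 → L=2 J1=0 J2=1
add link → L=3 J1=0 J2=1
add link → L=4 J1=0 J2=1
PS@3,0 dof=2 J2 → L=4 J1=0 J2=2
add link → L=5 J1=0 J2=2
add link → L=6 J1=0 J2=2
C@2,5 dof=2 J2 → L=6 J1=0 J2=3
add link → L=7 J1=0 J2=3
C@6,1 dof=2 J2 → L=7 J1=0 J2=4
P@0,2 dof=1 J1 → L=7 J1=1 J2=4
add link → L=8 J1=1 J2=4
P@7,3 dof=1 J1 → L=8 J1=2 J2=4
R@2,4 dof=1 J1 → L=8 J1=3 J2=4
add link → L=9 J1=3 J2=4
R@8,2 dof=1 J1 → L=9 J1=4 J2=4
M=3(L−1)−2J1−J2=3·8−2·4−4=12

M = 12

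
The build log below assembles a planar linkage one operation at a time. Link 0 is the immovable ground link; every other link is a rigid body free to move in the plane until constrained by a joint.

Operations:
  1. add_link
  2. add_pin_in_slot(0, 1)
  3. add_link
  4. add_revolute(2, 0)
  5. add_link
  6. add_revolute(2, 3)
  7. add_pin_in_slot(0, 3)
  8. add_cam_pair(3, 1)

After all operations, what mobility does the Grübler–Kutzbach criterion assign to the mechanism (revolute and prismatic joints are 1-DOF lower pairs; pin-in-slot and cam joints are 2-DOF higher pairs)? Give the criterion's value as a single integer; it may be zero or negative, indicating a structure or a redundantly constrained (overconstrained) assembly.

M = 2

ground; <1,0,0>
#1 <2,0,0>
PS:0↔1 J2 <2,0,1>
#2 <3,0,1>
R:2↔0 J1 <3,1,1>
#3 <4,1,1>
R:2↔3 J1 <4,2,1>
PS:0↔3 J2 <4,2,2>
C:3↔1 J2 <4,2,3>
3×3 − 2×2 − 1×3 = 2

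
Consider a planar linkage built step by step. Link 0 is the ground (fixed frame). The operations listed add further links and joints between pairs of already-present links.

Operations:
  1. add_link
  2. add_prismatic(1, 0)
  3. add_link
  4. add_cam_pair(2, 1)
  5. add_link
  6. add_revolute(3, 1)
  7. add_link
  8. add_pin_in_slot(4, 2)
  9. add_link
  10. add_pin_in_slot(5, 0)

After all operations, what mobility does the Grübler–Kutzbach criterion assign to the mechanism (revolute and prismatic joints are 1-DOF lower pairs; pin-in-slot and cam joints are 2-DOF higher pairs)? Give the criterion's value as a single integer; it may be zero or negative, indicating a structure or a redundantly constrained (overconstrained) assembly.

M = 8

(L,J1,J2)=(1,0,0); link0 fixed
link1: (2,0,0)
P 1-0 [J1]: (2,1,0)
link2: (3,1,0)
C 2-1 [J2]: (3,1,1)
link3: (4,1,1)
R 3-1 [J1]: (4,2,1)
link4: (5,2,1)
PS 4-2 [J2]: (5,2,2)
link5: (6,2,2)
PS 5-0 [J2]: (6,2,3)
Grübler: 3·5 − 2·2 − 3 = 8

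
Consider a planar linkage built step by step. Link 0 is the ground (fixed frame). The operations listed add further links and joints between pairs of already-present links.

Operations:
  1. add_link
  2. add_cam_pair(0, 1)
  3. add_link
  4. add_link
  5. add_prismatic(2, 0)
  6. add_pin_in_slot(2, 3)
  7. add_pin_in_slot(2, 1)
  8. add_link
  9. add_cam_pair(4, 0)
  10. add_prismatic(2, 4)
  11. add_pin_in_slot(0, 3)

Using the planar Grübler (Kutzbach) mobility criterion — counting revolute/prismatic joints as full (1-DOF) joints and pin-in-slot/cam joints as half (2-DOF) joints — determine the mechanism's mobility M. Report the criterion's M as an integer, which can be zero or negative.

(L,J1,J2)=(1,0,0); link0 fixed
link1: (2,0,0)
C 0-1 [J2]: (2,0,1)
link2: (3,0,1)
link3: (4,0,1)
P 2-0 [J1]: (4,1,1)
PS 2-3 [J2]: (4,1,2)
PS 2-1 [J2]: (4,1,3)
link4: (5,1,3)
C 4-0 [J2]: (5,1,4)
P 2-4 [J1]: (5,2,4)
PS 0-3 [J2]: (5,2,5)
Grübler: 3·4 − 2·2 − 5 = 3

M = 3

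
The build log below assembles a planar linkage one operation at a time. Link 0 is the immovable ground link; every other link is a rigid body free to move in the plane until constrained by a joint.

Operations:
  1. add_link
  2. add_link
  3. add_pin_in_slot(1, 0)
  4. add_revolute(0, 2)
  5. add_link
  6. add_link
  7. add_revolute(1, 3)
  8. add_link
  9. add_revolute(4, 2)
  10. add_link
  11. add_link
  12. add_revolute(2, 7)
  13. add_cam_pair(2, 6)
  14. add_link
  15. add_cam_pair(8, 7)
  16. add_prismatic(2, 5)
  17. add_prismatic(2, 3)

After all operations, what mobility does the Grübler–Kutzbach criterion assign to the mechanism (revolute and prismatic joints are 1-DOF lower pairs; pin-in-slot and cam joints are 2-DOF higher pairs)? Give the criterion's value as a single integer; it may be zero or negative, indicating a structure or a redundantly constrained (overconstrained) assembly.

M = 9

link 0 = ground. State L|J1|J2 = 1|0|0
+link1  2|0|0
+link2  3|0|0
PS(1,0) f=2→J2  3|0|1
R(0,2) f=1→J1  3|1|1
+link3  4|1|1
+link4  5|1|1
R(1,3) f=1→J1  5|2|1
+link5  6|2|1
R(4,2) f=1→J1  6|3|1
+link6  7|3|1
+link7  8|3|1
R(2,7) f=1→J1  8|4|1
C(2,6) f=2→J2  8|4|2
+link8  9|4|2
C(8,7) f=2→J2  9|4|3
P(2,5) f=1→J1  9|5|3
P(2,3) f=1→J1  9|6|3
M = 3(9−1)−2·6−3 = 24−12−3 = 9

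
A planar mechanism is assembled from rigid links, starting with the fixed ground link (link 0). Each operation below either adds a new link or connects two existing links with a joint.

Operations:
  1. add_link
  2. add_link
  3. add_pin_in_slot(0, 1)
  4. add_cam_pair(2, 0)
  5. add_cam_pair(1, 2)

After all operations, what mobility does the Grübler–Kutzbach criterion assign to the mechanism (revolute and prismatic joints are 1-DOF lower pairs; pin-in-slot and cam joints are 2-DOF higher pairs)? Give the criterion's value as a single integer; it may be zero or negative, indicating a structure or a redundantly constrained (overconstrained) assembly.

M = 3

L=1 J1=0 J2=0
add link → L=2 J1=0 J2=0
add link → L=3 J1=0 J2=0
PS@0,1 dof=2 J2 → L=3 J1=0 J2=1
C@2,0 dof=2 J2 → L=3 J1=0 J2=2
C@1,2 dof=2 J2 → L=3 J1=0 J2=3
M=3(L−1)−2J1−J2=3·2−2·0−3=3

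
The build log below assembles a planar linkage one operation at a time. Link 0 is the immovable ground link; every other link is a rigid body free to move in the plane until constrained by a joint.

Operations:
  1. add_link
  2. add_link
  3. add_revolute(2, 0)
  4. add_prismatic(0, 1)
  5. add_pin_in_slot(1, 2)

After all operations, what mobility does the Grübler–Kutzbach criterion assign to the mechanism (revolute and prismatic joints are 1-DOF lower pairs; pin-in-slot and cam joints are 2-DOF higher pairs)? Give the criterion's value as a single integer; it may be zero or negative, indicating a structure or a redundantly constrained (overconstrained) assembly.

M = 1

L=1 J1=0 J2=0
add link → L=2 J1=0 J2=0
add link → L=3 J1=0 J2=0
R@2,0 dof=1 J1 → L=3 J1=1 J2=0
P@0,1 dof=1 J1 → L=3 J1=2 J2=0
PS@1,2 dof=2 J2 → L=3 J1=2 J2=1
M=3(L−1)−2J1−J2=3·2−2·2−1=1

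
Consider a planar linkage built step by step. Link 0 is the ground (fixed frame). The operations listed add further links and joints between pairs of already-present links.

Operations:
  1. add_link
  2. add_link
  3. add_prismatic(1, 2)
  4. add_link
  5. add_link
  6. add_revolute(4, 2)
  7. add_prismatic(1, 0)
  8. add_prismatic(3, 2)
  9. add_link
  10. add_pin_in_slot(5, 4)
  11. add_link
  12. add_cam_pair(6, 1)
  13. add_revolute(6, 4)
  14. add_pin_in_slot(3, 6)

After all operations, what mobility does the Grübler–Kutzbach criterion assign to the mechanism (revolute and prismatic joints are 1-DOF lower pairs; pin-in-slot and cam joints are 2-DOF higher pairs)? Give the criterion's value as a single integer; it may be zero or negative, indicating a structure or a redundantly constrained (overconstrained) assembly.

(L,J1,J2)=(1,0,0); link0 fixed
link1: (2,0,0)
link2: (3,0,0)
P 1-2 [J1]: (3,1,0)
link3: (4,1,0)
link4: (5,1,0)
R 4-2 [J1]: (5,2,0)
P 1-0 [J1]: (5,3,0)
P 3-2 [J1]: (5,4,0)
link5: (6,4,0)
PS 5-4 [J2]: (6,4,1)
link6: (7,4,1)
C 6-1 [J2]: (7,4,2)
R 6-4 [J1]: (7,5,2)
PS 3-6 [J2]: (7,5,3)
Grübler: 3·6 − 2·5 − 3 = 5

M = 5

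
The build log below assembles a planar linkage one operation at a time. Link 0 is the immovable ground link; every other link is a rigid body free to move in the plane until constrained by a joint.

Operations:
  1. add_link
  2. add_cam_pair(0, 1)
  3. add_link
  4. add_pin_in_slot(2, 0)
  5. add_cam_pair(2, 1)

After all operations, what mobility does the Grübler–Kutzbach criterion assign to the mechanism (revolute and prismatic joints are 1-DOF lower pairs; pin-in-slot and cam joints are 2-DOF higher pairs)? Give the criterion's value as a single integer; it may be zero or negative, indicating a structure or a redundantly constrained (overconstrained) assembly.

(L,J1,J2)=(1,0,0); link0 fixed
link1: (2,0,0)
C 0-1 [J2]: (2,0,1)
link2: (3,0,1)
PS 2-0 [J2]: (3,0,2)
C 2-1 [J2]: (3,0,3)
Grübler: 3·2 − 2·0 − 3 = 3

M = 3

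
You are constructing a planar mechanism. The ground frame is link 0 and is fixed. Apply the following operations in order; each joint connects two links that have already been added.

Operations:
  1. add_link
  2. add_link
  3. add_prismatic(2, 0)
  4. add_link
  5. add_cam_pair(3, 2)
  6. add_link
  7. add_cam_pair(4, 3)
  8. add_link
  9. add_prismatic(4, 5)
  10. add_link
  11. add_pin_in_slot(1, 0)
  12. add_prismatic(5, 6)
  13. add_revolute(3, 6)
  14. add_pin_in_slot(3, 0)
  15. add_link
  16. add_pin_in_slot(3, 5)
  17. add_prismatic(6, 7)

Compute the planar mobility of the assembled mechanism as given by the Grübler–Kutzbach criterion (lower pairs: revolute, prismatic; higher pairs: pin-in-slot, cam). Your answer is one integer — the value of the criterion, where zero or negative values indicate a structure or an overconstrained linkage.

L=1 J1=0 J2=0
add link → L=2 J1=0 J2=0
add link → L=3 J1=0 J2=0
P@2,0 dof=1 J1 → L=3 J1=1 J2=0
add link → L=4 J1=1 J2=0
C@3,2 dof=2 J2 → L=4 J1=1 J2=1
add link → L=5 J1=1 J2=1
C@4,3 dof=2 J2 → L=5 J1=1 J2=2
add link → L=6 J1=1 J2=2
P@4,5 dof=1 J1 → L=6 J1=2 J2=2
add link → L=7 J1=2 J2=2
PS@1,0 dof=2 J2 → L=7 J1=2 J2=3
P@5,6 dof=1 J1 → L=7 J1=3 J2=3
R@3,6 dof=1 J1 → L=7 J1=4 J2=3
PS@3,0 dof=2 J2 → L=7 J1=4 J2=4
add link → L=8 J1=4 J2=4
PS@3,5 dof=2 J2 → L=8 J1=4 J2=5
P@6,7 dof=1 J1 → L=8 J1=5 J2=5
M=3(L−1)−2J1−J2=3·7−2·5−5=6

M = 6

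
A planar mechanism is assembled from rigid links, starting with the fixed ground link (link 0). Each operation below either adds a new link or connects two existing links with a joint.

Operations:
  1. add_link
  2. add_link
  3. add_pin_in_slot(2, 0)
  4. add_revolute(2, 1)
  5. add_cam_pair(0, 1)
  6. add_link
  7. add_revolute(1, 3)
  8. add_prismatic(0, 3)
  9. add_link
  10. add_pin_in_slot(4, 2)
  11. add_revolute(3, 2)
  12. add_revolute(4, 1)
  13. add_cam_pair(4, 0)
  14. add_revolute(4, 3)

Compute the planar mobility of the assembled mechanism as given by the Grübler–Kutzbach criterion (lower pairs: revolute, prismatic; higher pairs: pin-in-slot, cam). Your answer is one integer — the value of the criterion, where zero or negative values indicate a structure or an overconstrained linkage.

link 0 = ground. State L|J1|J2 = 1|0|0
+link1  2|0|0
+link2  3|0|0
PS(2,0) f=2→J2  3|0|1
R(2,1) f=1→J1  3|1|1
C(0,1) f=2→J2  3|1|2
+link3  4|1|2
R(1,3) f=1→J1  4|2|2
P(0,3) f=1→J1  4|3|2
+link4  5|3|2
PS(4,2) f=2→J2  5|3|3
R(3,2) f=1→J1  5|4|3
R(4,1) f=1→J1  5|5|3
C(4,0) f=2→J2  5|5|4
R(4,3) f=1→J1  5|6|4
M = 3(5−1)−2·6−4 = 12−12−4 = -4

M = -4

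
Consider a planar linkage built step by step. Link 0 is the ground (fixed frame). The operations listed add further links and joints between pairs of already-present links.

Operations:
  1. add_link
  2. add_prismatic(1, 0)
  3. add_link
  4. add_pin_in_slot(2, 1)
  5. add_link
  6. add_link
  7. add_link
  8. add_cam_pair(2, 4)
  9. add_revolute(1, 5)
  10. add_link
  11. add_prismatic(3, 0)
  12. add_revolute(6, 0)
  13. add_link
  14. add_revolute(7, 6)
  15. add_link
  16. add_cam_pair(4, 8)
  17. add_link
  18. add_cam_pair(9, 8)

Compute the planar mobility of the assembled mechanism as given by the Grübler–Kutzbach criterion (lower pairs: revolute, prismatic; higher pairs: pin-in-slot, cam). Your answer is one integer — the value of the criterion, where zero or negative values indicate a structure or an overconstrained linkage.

ground; <1,0,0>
#1 <2,0,0>
P:1↔0 J1 <2,1,0>
#2 <3,1,0>
PS:2↔1 J2 <3,1,1>
#3 <4,1,1>
#4 <5,1,1>
#5 <6,1,1>
C:2↔4 J2 <6,1,2>
R:1↔5 J1 <6,2,2>
#6 <7,2,2>
P:3↔0 J1 <7,3,2>
R:6↔0 J1 <7,4,2>
#7 <8,4,2>
R:7↔6 J1 <8,5,2>
#8 <9,5,2>
C:4↔8 J2 <9,5,3>
#9 <10,5,3>
C:9↔8 J2 <10,5,4>
3×9 − 2×5 − 1×4 = 13

M = 13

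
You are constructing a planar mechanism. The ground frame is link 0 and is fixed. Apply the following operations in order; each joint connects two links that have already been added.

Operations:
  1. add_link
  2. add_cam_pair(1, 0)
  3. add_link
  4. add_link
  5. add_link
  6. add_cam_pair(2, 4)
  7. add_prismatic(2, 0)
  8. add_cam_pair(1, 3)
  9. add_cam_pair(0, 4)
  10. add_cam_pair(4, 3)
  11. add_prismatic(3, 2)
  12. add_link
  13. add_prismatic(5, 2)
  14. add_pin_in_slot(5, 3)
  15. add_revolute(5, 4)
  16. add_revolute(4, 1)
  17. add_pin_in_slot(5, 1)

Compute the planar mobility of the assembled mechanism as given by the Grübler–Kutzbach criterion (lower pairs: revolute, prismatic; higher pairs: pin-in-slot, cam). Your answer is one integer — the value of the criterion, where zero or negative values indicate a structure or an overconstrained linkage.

link 0 = ground. State L|J1|J2 = 1|0|0
+link1  2|0|0
C(1,0) f=2→J2  2|0|1
+link2  3|0|1
+link3  4|0|1
+link4  5|0|1
C(2,4) f=2→J2  5|0|2
P(2,0) f=1→J1  5|1|2
C(1,3) f=2→J2  5|1|3
C(0,4) f=2→J2  5|1|4
C(4,3) f=2→J2  5|1|5
P(3,2) f=1→J1  5|2|5
+link5  6|2|5
P(5,2) f=1→J1  6|3|5
PS(5,3) f=2→J2  6|3|6
R(5,4) f=1→J1  6|4|6
R(4,1) f=1→J1  6|5|6
PS(5,1) f=2→J2  6|5|7
M = 3(6−1)−2·5−7 = 15−10−7 = -2

M = -2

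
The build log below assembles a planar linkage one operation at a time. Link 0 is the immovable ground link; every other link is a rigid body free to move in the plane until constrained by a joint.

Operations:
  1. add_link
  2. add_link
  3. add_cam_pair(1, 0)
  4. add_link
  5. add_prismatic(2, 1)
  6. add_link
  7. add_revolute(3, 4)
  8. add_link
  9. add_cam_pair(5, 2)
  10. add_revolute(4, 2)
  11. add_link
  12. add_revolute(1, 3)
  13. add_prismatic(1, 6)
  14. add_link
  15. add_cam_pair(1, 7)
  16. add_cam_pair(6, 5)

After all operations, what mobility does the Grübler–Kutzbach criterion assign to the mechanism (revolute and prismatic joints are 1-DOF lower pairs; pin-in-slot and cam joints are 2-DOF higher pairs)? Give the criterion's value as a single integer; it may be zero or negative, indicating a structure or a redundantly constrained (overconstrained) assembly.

link 0 = ground. State L|J1|J2 = 1|0|0
+link1  2|0|0
+link2  3|0|0
C(1,0) f=2→J2  3|0|1
+link3  4|0|1
P(2,1) f=1→J1  4|1|1
+link4  5|1|1
R(3,4) f=1→J1  5|2|1
+link5  6|2|1
C(5,2) f=2→J2  6|2|2
R(4,2) f=1→J1  6|3|2
+link6  7|3|2
R(1,3) f=1→J1  7|4|2
P(1,6) f=1→J1  7|5|2
+link7  8|5|2
C(1,7) f=2→J2  8|5|3
C(6,5) f=2→J2  8|5|4
M = 3(8−1)−2·5−4 = 21−10−4 = 7

M = 7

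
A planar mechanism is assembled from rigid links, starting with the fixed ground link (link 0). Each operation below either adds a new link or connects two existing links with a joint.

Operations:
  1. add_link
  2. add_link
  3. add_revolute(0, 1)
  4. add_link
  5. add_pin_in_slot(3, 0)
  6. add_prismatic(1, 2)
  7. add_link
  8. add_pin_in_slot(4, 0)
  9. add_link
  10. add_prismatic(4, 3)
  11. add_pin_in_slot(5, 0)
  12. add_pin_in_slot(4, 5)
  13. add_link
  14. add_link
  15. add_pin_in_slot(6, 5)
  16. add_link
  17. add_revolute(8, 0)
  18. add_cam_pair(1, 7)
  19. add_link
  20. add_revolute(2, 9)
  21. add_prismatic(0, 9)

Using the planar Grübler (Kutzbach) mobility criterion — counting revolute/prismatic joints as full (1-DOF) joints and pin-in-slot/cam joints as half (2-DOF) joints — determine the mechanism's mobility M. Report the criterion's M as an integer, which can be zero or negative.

[1;0;0] (link 0 is ground)
L+ [2;0;0]
L+ [3;0;0]
R(0,1)∈J1 [3;1;0]
L+ [4;1;0]
PS(3,0)∈J2 [4;1;1]
P(1,2)∈J1 [4;2;1]
L+ [5;2;1]
PS(4,0)∈J2 [5;2;2]
L+ [6;2;2]
P(4,3)∈J1 [6;3;2]
PS(5,0)∈J2 [6;3;3]
PS(4,5)∈J2 [6;3;4]
L+ [7;3;4]
L+ [8;3;4]
PS(6,5)∈J2 [8;3;5]
L+ [9;3;5]
R(8,0)∈J1 [9;4;5]
C(1,7)∈J2 [9;4;6]
L+ [10;4;6]
R(2,9)∈J1 [10;5;6]
P(0,9)∈J1 [10;6;6]
mobility = 27 − 12 − 6 = 9

M = 9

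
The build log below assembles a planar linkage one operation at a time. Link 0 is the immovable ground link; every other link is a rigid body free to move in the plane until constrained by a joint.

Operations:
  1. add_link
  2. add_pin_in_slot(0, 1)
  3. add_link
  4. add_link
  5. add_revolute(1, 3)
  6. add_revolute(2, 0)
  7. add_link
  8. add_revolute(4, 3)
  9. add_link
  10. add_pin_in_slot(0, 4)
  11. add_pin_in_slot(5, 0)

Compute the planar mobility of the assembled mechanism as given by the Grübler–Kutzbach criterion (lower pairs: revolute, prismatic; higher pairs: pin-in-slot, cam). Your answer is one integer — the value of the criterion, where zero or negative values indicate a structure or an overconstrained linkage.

(L,J1,J2)=(1,0,0); link0 fixed
link1: (2,0,0)
PS 0-1 [J2]: (2,0,1)
link2: (3,0,1)
link3: (4,0,1)
R 1-3 [J1]: (4,1,1)
R 2-0 [J1]: (4,2,1)
link4: (5,2,1)
R 4-3 [J1]: (5,3,1)
link5: (6,3,1)
PS 0-4 [J2]: (6,3,2)
PS 5-0 [J2]: (6,3,3)
Grübler: 3·5 − 2·3 − 3 = 6

M = 6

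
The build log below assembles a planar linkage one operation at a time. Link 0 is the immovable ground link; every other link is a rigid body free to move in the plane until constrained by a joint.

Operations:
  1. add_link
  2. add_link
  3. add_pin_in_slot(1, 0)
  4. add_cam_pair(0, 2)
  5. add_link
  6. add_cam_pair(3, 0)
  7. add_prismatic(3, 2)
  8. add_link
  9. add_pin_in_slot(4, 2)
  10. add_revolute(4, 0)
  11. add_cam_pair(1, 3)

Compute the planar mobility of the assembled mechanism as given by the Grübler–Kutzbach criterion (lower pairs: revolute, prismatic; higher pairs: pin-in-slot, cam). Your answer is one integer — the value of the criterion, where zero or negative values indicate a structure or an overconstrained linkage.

M = 3

[1;0;0] (link 0 is ground)
L+ [2;0;0]
L+ [3;0;0]
PS(1,0)∈J2 [3;0;1]
C(0,2)∈J2 [3;0;2]
L+ [4;0;2]
C(3,0)∈J2 [4;0;3]
P(3,2)∈J1 [4;1;3]
L+ [5;1;3]
PS(4,2)∈J2 [5;1;4]
R(4,0)∈J1 [5;2;4]
C(1,3)∈J2 [5;2;5]
mobility = 12 − 4 − 5 = 3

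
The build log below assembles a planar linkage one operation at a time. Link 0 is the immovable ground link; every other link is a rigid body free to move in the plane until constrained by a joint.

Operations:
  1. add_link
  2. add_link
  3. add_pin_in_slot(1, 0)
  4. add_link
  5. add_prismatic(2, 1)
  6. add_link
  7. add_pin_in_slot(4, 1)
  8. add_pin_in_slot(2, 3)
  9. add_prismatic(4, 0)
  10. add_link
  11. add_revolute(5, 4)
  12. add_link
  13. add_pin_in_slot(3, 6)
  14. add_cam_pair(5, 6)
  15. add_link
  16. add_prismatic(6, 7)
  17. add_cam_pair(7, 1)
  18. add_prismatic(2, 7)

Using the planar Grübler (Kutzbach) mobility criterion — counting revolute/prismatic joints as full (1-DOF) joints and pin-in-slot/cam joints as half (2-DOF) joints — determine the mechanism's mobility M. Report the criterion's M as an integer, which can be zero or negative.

M = 5

[1;0;0] (link 0 is ground)
L+ [2;0;0]
L+ [3;0;0]
PS(1,0)∈J2 [3;0;1]
L+ [4;0;1]
P(2,1)∈J1 [4;1;1]
L+ [5;1;1]
PS(4,1)∈J2 [5;1;2]
PS(2,3)∈J2 [5;1;3]
P(4,0)∈J1 [5;2;3]
L+ [6;2;3]
R(5,4)∈J1 [6;3;3]
L+ [7;3;3]
PS(3,6)∈J2 [7;3;4]
C(5,6)∈J2 [7;3;5]
L+ [8;3;5]
P(6,7)∈J1 [8;4;5]
C(7,1)∈J2 [8;4;6]
P(2,7)∈J1 [8;5;6]
mobility = 21 − 10 − 6 = 5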